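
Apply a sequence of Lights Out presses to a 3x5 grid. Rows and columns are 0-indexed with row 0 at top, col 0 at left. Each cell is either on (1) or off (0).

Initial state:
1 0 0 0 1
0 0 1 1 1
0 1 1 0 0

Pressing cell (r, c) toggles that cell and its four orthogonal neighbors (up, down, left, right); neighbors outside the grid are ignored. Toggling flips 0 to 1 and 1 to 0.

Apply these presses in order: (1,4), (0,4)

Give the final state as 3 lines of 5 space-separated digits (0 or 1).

After press 1 at (1,4):
1 0 0 0 0
0 0 1 0 0
0 1 1 0 1

After press 2 at (0,4):
1 0 0 1 1
0 0 1 0 1
0 1 1 0 1

Answer: 1 0 0 1 1
0 0 1 0 1
0 1 1 0 1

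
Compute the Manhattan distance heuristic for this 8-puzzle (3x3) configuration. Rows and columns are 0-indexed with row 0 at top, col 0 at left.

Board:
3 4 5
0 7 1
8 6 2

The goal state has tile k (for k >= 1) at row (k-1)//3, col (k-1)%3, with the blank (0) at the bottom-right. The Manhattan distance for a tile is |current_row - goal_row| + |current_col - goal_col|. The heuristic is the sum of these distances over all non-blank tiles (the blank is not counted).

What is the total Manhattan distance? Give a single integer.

Answer: 17

Derivation:
Tile 3: at (0,0), goal (0,2), distance |0-0|+|0-2| = 2
Tile 4: at (0,1), goal (1,0), distance |0-1|+|1-0| = 2
Tile 5: at (0,2), goal (1,1), distance |0-1|+|2-1| = 2
Tile 7: at (1,1), goal (2,0), distance |1-2|+|1-0| = 2
Tile 1: at (1,2), goal (0,0), distance |1-0|+|2-0| = 3
Tile 8: at (2,0), goal (2,1), distance |2-2|+|0-1| = 1
Tile 6: at (2,1), goal (1,2), distance |2-1|+|1-2| = 2
Tile 2: at (2,2), goal (0,1), distance |2-0|+|2-1| = 3
Sum: 2 + 2 + 2 + 2 + 3 + 1 + 2 + 3 = 17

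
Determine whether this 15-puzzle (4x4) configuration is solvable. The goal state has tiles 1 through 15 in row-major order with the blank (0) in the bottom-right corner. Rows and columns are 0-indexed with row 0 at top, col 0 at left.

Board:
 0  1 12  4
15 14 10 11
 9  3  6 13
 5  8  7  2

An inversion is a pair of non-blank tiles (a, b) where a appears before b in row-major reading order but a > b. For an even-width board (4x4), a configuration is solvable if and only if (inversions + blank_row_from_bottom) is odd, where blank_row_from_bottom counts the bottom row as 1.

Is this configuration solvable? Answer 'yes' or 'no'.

Inversions: 64
Blank is in row 0 (0-indexed from top), which is row 4 counting from the bottom (bottom = 1).
64 + 4 = 68, which is even, so the puzzle is not solvable.

Answer: no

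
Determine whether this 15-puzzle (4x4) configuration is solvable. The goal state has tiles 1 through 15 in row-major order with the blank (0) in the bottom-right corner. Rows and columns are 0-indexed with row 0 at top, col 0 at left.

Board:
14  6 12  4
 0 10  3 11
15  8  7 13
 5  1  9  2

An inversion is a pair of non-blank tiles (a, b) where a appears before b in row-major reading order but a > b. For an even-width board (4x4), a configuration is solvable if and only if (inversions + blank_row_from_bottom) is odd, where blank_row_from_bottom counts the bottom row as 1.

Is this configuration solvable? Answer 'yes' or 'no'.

Answer: no

Derivation:
Inversions: 67
Blank is in row 1 (0-indexed from top), which is row 3 counting from the bottom (bottom = 1).
67 + 3 = 70, which is even, so the puzzle is not solvable.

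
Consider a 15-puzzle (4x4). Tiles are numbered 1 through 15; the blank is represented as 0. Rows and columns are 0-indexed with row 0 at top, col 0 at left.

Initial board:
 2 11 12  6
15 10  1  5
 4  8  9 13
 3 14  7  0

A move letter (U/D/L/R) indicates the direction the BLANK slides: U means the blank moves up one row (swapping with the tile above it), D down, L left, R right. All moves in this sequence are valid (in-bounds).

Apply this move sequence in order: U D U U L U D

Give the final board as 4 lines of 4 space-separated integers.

After move 1 (U):
 2 11 12  6
15 10  1  5
 4  8  9  0
 3 14  7 13

After move 2 (D):
 2 11 12  6
15 10  1  5
 4  8  9 13
 3 14  7  0

After move 3 (U):
 2 11 12  6
15 10  1  5
 4  8  9  0
 3 14  7 13

After move 4 (U):
 2 11 12  6
15 10  1  0
 4  8  9  5
 3 14  7 13

After move 5 (L):
 2 11 12  6
15 10  0  1
 4  8  9  5
 3 14  7 13

After move 6 (U):
 2 11  0  6
15 10 12  1
 4  8  9  5
 3 14  7 13

After move 7 (D):
 2 11 12  6
15 10  0  1
 4  8  9  5
 3 14  7 13

Answer:  2 11 12  6
15 10  0  1
 4  8  9  5
 3 14  7 13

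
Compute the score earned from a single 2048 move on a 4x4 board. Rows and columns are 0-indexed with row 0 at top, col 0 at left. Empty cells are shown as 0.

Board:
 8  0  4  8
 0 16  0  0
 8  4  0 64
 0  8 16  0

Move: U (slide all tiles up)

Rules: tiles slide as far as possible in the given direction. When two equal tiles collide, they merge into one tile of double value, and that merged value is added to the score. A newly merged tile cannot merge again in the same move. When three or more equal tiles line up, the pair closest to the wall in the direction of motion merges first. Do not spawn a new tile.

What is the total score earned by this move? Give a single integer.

Answer: 16

Derivation:
Slide up:
col 0: [8, 0, 8, 0] -> [16, 0, 0, 0]  score +16 (running 16)
col 1: [0, 16, 4, 8] -> [16, 4, 8, 0]  score +0 (running 16)
col 2: [4, 0, 0, 16] -> [4, 16, 0, 0]  score +0 (running 16)
col 3: [8, 0, 64, 0] -> [8, 64, 0, 0]  score +0 (running 16)
Board after move:
16 16  4  8
 0  4 16 64
 0  8  0  0
 0  0  0  0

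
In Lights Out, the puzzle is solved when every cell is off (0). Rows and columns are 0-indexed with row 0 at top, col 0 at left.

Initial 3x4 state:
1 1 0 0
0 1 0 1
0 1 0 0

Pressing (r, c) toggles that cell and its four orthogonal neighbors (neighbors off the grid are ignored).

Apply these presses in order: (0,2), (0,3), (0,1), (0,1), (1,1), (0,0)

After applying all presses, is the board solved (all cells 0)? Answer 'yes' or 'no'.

Answer: yes

Derivation:
After press 1 at (0,2):
1 0 1 1
0 1 1 1
0 1 0 0

After press 2 at (0,3):
1 0 0 0
0 1 1 0
0 1 0 0

After press 3 at (0,1):
0 1 1 0
0 0 1 0
0 1 0 0

After press 4 at (0,1):
1 0 0 0
0 1 1 0
0 1 0 0

After press 5 at (1,1):
1 1 0 0
1 0 0 0
0 0 0 0

After press 6 at (0,0):
0 0 0 0
0 0 0 0
0 0 0 0

Lights still on: 0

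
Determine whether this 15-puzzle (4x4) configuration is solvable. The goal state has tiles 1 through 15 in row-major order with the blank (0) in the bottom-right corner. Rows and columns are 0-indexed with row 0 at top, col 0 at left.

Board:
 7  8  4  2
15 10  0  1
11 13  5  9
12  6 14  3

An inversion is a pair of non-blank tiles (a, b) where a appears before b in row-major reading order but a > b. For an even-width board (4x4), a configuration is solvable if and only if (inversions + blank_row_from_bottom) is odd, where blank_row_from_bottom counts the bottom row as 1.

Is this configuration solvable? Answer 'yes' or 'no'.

Answer: no

Derivation:
Inversions: 47
Blank is in row 1 (0-indexed from top), which is row 3 counting from the bottom (bottom = 1).
47 + 3 = 50, which is even, so the puzzle is not solvable.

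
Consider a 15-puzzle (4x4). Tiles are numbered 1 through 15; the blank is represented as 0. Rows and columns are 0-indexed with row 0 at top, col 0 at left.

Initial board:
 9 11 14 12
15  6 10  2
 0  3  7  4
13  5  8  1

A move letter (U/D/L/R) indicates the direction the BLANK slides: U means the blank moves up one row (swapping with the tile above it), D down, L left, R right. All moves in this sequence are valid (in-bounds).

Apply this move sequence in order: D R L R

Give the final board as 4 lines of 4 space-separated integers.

After move 1 (D):
 9 11 14 12
15  6 10  2
13  3  7  4
 0  5  8  1

After move 2 (R):
 9 11 14 12
15  6 10  2
13  3  7  4
 5  0  8  1

After move 3 (L):
 9 11 14 12
15  6 10  2
13  3  7  4
 0  5  8  1

After move 4 (R):
 9 11 14 12
15  6 10  2
13  3  7  4
 5  0  8  1

Answer:  9 11 14 12
15  6 10  2
13  3  7  4
 5  0  8  1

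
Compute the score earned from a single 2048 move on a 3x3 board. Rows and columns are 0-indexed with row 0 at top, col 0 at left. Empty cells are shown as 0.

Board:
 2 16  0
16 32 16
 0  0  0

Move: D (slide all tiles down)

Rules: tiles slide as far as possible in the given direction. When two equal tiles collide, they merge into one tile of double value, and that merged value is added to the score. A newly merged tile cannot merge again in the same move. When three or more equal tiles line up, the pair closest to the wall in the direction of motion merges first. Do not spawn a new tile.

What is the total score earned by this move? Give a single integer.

Answer: 0

Derivation:
Slide down:
col 0: [2, 16, 0] -> [0, 2, 16]  score +0 (running 0)
col 1: [16, 32, 0] -> [0, 16, 32]  score +0 (running 0)
col 2: [0, 16, 0] -> [0, 0, 16]  score +0 (running 0)
Board after move:
 0  0  0
 2 16  0
16 32 16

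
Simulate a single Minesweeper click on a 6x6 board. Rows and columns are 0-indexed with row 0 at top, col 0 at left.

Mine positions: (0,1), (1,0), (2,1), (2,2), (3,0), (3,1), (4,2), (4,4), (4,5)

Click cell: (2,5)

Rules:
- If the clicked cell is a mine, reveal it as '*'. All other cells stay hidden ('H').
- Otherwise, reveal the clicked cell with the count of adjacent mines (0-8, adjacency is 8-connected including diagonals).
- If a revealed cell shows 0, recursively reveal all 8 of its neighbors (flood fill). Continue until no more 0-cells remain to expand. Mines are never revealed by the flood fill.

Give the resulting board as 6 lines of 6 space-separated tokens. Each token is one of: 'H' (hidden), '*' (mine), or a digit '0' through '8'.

H H 1 0 0 0
H H 3 1 0 0
H H H 1 0 0
H H H 3 2 2
H H H H H H
H H H H H H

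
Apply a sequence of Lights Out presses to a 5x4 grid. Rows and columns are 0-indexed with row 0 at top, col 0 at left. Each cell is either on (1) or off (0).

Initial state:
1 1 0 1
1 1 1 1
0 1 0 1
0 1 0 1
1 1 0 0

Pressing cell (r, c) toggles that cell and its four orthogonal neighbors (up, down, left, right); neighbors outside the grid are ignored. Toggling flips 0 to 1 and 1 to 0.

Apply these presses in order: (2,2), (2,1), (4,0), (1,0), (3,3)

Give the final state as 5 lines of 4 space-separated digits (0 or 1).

Answer: 0 1 0 1
0 1 0 1
0 1 0 1
1 0 0 0
0 0 0 1

Derivation:
After press 1 at (2,2):
1 1 0 1
1 1 0 1
0 0 1 0
0 1 1 1
1 1 0 0

After press 2 at (2,1):
1 1 0 1
1 0 0 1
1 1 0 0
0 0 1 1
1 1 0 0

After press 3 at (4,0):
1 1 0 1
1 0 0 1
1 1 0 0
1 0 1 1
0 0 0 0

After press 4 at (1,0):
0 1 0 1
0 1 0 1
0 1 0 0
1 0 1 1
0 0 0 0

After press 5 at (3,3):
0 1 0 1
0 1 0 1
0 1 0 1
1 0 0 0
0 0 0 1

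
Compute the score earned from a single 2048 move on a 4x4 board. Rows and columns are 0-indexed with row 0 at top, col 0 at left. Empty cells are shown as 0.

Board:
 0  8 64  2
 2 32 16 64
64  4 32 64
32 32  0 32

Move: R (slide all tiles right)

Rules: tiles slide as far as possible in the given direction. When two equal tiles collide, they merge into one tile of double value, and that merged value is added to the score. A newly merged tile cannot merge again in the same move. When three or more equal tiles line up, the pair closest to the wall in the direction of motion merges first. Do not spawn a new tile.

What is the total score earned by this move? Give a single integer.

Answer: 64

Derivation:
Slide right:
row 0: [0, 8, 64, 2] -> [0, 8, 64, 2]  score +0 (running 0)
row 1: [2, 32, 16, 64] -> [2, 32, 16, 64]  score +0 (running 0)
row 2: [64, 4, 32, 64] -> [64, 4, 32, 64]  score +0 (running 0)
row 3: [32, 32, 0, 32] -> [0, 0, 32, 64]  score +64 (running 64)
Board after move:
 0  8 64  2
 2 32 16 64
64  4 32 64
 0  0 32 64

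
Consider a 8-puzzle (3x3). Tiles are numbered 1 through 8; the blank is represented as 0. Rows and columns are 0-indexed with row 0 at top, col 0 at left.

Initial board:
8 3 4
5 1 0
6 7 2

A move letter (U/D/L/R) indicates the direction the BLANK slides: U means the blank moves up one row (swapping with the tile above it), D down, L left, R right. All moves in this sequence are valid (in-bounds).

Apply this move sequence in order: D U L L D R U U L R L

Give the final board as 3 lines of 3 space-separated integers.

After move 1 (D):
8 3 4
5 1 2
6 7 0

After move 2 (U):
8 3 4
5 1 0
6 7 2

After move 3 (L):
8 3 4
5 0 1
6 7 2

After move 4 (L):
8 3 4
0 5 1
6 7 2

After move 5 (D):
8 3 4
6 5 1
0 7 2

After move 6 (R):
8 3 4
6 5 1
7 0 2

After move 7 (U):
8 3 4
6 0 1
7 5 2

After move 8 (U):
8 0 4
6 3 1
7 5 2

After move 9 (L):
0 8 4
6 3 1
7 5 2

After move 10 (R):
8 0 4
6 3 1
7 5 2

After move 11 (L):
0 8 4
6 3 1
7 5 2

Answer: 0 8 4
6 3 1
7 5 2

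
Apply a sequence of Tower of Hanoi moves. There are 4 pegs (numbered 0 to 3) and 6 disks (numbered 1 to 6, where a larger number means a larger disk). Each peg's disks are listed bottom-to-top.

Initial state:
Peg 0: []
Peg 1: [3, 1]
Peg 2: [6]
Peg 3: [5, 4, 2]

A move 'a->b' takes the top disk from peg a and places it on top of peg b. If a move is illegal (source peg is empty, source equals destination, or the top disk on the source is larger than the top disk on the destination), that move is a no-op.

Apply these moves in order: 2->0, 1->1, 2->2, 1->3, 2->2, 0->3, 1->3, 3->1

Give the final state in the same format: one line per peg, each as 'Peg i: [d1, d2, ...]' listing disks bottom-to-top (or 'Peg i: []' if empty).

Answer: Peg 0: [6]
Peg 1: [3, 1]
Peg 2: []
Peg 3: [5, 4, 2]

Derivation:
After move 1 (2->0):
Peg 0: [6]
Peg 1: [3, 1]
Peg 2: []
Peg 3: [5, 4, 2]

After move 2 (1->1):
Peg 0: [6]
Peg 1: [3, 1]
Peg 2: []
Peg 3: [5, 4, 2]

After move 3 (2->2):
Peg 0: [6]
Peg 1: [3, 1]
Peg 2: []
Peg 3: [5, 4, 2]

After move 4 (1->3):
Peg 0: [6]
Peg 1: [3]
Peg 2: []
Peg 3: [5, 4, 2, 1]

After move 5 (2->2):
Peg 0: [6]
Peg 1: [3]
Peg 2: []
Peg 3: [5, 4, 2, 1]

After move 6 (0->3):
Peg 0: [6]
Peg 1: [3]
Peg 2: []
Peg 3: [5, 4, 2, 1]

After move 7 (1->3):
Peg 0: [6]
Peg 1: [3]
Peg 2: []
Peg 3: [5, 4, 2, 1]

After move 8 (3->1):
Peg 0: [6]
Peg 1: [3, 1]
Peg 2: []
Peg 3: [5, 4, 2]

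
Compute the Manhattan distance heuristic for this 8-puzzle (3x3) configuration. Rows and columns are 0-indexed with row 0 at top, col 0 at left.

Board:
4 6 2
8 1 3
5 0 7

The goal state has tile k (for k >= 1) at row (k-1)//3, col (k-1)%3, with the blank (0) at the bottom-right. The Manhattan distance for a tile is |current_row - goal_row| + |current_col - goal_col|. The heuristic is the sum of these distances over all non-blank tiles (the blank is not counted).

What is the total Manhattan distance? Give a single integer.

Tile 4: (0,0)->(1,0) = 1
Tile 6: (0,1)->(1,2) = 2
Tile 2: (0,2)->(0,1) = 1
Tile 8: (1,0)->(2,1) = 2
Tile 1: (1,1)->(0,0) = 2
Tile 3: (1,2)->(0,2) = 1
Tile 5: (2,0)->(1,1) = 2
Tile 7: (2,2)->(2,0) = 2
Sum: 1 + 2 + 1 + 2 + 2 + 1 + 2 + 2 = 13

Answer: 13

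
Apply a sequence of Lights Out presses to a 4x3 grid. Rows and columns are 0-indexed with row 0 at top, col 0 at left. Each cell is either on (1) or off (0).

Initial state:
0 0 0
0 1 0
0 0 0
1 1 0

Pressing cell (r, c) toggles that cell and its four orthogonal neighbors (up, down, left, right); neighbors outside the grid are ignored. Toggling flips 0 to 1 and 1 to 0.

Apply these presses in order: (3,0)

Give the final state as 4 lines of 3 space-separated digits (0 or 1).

After press 1 at (3,0):
0 0 0
0 1 0
1 0 0
0 0 0

Answer: 0 0 0
0 1 0
1 0 0
0 0 0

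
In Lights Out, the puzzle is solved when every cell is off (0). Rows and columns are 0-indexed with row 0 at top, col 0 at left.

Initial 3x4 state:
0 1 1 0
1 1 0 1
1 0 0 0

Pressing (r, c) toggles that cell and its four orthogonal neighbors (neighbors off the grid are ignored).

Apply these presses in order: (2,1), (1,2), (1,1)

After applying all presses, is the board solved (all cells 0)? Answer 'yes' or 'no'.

After press 1 at (2,1):
0 1 1 0
1 0 0 1
0 1 1 0

After press 2 at (1,2):
0 1 0 0
1 1 1 0
0 1 0 0

After press 3 at (1,1):
0 0 0 0
0 0 0 0
0 0 0 0

Lights still on: 0

Answer: yes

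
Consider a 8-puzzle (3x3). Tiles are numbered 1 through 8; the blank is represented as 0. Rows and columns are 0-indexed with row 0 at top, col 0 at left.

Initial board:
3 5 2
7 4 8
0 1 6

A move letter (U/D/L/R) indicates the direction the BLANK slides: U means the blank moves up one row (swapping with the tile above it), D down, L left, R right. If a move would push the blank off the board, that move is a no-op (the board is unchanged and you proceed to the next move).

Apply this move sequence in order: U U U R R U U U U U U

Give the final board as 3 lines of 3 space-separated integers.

Answer: 5 2 0
3 4 8
7 1 6

Derivation:
After move 1 (U):
3 5 2
0 4 8
7 1 6

After move 2 (U):
0 5 2
3 4 8
7 1 6

After move 3 (U):
0 5 2
3 4 8
7 1 6

After move 4 (R):
5 0 2
3 4 8
7 1 6

After move 5 (R):
5 2 0
3 4 8
7 1 6

After move 6 (U):
5 2 0
3 4 8
7 1 6

After move 7 (U):
5 2 0
3 4 8
7 1 6

After move 8 (U):
5 2 0
3 4 8
7 1 6

After move 9 (U):
5 2 0
3 4 8
7 1 6

After move 10 (U):
5 2 0
3 4 8
7 1 6

After move 11 (U):
5 2 0
3 4 8
7 1 6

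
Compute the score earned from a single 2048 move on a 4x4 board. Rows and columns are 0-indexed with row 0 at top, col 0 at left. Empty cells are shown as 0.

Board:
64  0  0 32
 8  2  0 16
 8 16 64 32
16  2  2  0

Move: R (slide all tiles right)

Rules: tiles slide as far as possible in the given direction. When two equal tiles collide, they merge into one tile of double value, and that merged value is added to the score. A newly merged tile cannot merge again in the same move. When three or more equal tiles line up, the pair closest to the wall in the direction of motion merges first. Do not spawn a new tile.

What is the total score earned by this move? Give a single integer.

Answer: 4

Derivation:
Slide right:
row 0: [64, 0, 0, 32] -> [0, 0, 64, 32]  score +0 (running 0)
row 1: [8, 2, 0, 16] -> [0, 8, 2, 16]  score +0 (running 0)
row 2: [8, 16, 64, 32] -> [8, 16, 64, 32]  score +0 (running 0)
row 3: [16, 2, 2, 0] -> [0, 0, 16, 4]  score +4 (running 4)
Board after move:
 0  0 64 32
 0  8  2 16
 8 16 64 32
 0  0 16  4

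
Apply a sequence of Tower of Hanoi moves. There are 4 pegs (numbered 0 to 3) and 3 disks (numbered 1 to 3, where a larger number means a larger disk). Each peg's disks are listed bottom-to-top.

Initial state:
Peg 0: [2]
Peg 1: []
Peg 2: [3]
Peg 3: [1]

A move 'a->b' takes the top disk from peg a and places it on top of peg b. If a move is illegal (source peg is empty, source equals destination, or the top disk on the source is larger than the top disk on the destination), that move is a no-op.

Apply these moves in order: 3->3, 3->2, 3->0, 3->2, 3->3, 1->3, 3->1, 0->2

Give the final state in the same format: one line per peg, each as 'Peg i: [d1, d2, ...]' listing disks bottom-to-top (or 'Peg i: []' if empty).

After move 1 (3->3):
Peg 0: [2]
Peg 1: []
Peg 2: [3]
Peg 3: [1]

After move 2 (3->2):
Peg 0: [2]
Peg 1: []
Peg 2: [3, 1]
Peg 3: []

After move 3 (3->0):
Peg 0: [2]
Peg 1: []
Peg 2: [3, 1]
Peg 3: []

After move 4 (3->2):
Peg 0: [2]
Peg 1: []
Peg 2: [3, 1]
Peg 3: []

After move 5 (3->3):
Peg 0: [2]
Peg 1: []
Peg 2: [3, 1]
Peg 3: []

After move 6 (1->3):
Peg 0: [2]
Peg 1: []
Peg 2: [3, 1]
Peg 3: []

After move 7 (3->1):
Peg 0: [2]
Peg 1: []
Peg 2: [3, 1]
Peg 3: []

After move 8 (0->2):
Peg 0: [2]
Peg 1: []
Peg 2: [3, 1]
Peg 3: []

Answer: Peg 0: [2]
Peg 1: []
Peg 2: [3, 1]
Peg 3: []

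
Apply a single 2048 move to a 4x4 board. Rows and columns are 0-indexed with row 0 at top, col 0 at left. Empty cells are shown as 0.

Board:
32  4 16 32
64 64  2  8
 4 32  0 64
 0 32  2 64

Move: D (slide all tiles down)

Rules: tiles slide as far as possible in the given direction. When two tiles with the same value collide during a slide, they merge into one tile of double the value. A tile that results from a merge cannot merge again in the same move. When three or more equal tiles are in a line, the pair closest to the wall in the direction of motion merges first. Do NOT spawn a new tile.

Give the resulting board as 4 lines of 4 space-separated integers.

Answer:   0   0   0   0
 32   4   0  32
 64  64  16   8
  4  64   4 128

Derivation:
Slide down:
col 0: [32, 64, 4, 0] -> [0, 32, 64, 4]
col 1: [4, 64, 32, 32] -> [0, 4, 64, 64]
col 2: [16, 2, 0, 2] -> [0, 0, 16, 4]
col 3: [32, 8, 64, 64] -> [0, 32, 8, 128]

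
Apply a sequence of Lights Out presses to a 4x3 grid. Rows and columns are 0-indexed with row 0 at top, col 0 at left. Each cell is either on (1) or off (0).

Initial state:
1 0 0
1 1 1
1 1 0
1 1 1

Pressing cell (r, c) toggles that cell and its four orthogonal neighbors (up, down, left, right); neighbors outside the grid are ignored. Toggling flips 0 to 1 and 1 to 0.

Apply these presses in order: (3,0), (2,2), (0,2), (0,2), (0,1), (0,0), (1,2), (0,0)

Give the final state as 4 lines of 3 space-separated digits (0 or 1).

Answer: 0 1 0
1 1 1
0 0 0
0 0 0

Derivation:
After press 1 at (3,0):
1 0 0
1 1 1
0 1 0
0 0 1

After press 2 at (2,2):
1 0 0
1 1 0
0 0 1
0 0 0

After press 3 at (0,2):
1 1 1
1 1 1
0 0 1
0 0 0

After press 4 at (0,2):
1 0 0
1 1 0
0 0 1
0 0 0

After press 5 at (0,1):
0 1 1
1 0 0
0 0 1
0 0 0

After press 6 at (0,0):
1 0 1
0 0 0
0 0 1
0 0 0

After press 7 at (1,2):
1 0 0
0 1 1
0 0 0
0 0 0

After press 8 at (0,0):
0 1 0
1 1 1
0 0 0
0 0 0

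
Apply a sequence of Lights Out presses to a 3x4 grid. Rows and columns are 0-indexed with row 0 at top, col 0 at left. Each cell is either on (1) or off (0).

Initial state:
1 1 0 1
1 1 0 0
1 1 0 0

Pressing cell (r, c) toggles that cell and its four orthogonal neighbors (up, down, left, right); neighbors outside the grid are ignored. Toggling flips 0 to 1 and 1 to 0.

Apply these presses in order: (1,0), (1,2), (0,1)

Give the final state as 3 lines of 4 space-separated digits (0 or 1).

After press 1 at (1,0):
0 1 0 1
0 0 0 0
0 1 0 0

After press 2 at (1,2):
0 1 1 1
0 1 1 1
0 1 1 0

After press 3 at (0,1):
1 0 0 1
0 0 1 1
0 1 1 0

Answer: 1 0 0 1
0 0 1 1
0 1 1 0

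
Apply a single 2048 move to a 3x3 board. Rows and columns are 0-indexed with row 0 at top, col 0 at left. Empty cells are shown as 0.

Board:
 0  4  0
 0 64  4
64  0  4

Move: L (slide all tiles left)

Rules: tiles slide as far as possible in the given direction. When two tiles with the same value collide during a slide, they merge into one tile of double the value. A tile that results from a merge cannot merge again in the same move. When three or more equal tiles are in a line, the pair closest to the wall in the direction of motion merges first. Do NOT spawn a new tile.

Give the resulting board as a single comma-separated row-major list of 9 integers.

Slide left:
row 0: [0, 4, 0] -> [4, 0, 0]
row 1: [0, 64, 4] -> [64, 4, 0]
row 2: [64, 0, 4] -> [64, 4, 0]

Answer: 4, 0, 0, 64, 4, 0, 64, 4, 0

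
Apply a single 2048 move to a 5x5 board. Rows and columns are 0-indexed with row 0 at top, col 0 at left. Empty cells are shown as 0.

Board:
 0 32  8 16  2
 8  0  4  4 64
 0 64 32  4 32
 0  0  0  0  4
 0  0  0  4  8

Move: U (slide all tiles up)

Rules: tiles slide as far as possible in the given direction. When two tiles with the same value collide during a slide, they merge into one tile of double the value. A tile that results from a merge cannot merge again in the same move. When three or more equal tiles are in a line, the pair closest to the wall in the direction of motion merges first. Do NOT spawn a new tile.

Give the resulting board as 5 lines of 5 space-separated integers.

Answer:  8 32  8 16  2
 0 64  4  8 64
 0  0 32  4 32
 0  0  0  0  4
 0  0  0  0  8

Derivation:
Slide up:
col 0: [0, 8, 0, 0, 0] -> [8, 0, 0, 0, 0]
col 1: [32, 0, 64, 0, 0] -> [32, 64, 0, 0, 0]
col 2: [8, 4, 32, 0, 0] -> [8, 4, 32, 0, 0]
col 3: [16, 4, 4, 0, 4] -> [16, 8, 4, 0, 0]
col 4: [2, 64, 32, 4, 8] -> [2, 64, 32, 4, 8]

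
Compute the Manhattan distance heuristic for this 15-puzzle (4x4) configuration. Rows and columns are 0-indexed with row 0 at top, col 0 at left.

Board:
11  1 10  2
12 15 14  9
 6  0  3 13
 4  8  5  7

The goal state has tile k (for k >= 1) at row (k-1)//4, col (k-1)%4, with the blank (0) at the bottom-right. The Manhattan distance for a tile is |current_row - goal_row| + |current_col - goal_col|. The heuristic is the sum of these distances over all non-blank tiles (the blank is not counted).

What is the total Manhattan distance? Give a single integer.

Answer: 49

Derivation:
Tile 11: (0,0)->(2,2) = 4
Tile 1: (0,1)->(0,0) = 1
Tile 10: (0,2)->(2,1) = 3
Tile 2: (0,3)->(0,1) = 2
Tile 12: (1,0)->(2,3) = 4
Tile 15: (1,1)->(3,2) = 3
Tile 14: (1,2)->(3,1) = 3
Tile 9: (1,3)->(2,0) = 4
Tile 6: (2,0)->(1,1) = 2
Tile 3: (2,2)->(0,2) = 2
Tile 13: (2,3)->(3,0) = 4
Tile 4: (3,0)->(0,3) = 6
Tile 8: (3,1)->(1,3) = 4
Tile 5: (3,2)->(1,0) = 4
Tile 7: (3,3)->(1,2) = 3
Sum: 4 + 1 + 3 + 2 + 4 + 3 + 3 + 4 + 2 + 2 + 4 + 6 + 4 + 4 + 3 = 49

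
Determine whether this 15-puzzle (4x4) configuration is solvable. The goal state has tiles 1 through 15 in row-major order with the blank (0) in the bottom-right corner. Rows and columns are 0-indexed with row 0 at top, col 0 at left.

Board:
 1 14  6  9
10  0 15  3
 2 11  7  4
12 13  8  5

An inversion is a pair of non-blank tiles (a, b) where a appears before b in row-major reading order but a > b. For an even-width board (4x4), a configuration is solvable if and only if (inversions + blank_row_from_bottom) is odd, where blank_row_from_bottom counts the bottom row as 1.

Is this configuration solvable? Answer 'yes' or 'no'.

Answer: no

Derivation:
Inversions: 49
Blank is in row 1 (0-indexed from top), which is row 3 counting from the bottom (bottom = 1).
49 + 3 = 52, which is even, so the puzzle is not solvable.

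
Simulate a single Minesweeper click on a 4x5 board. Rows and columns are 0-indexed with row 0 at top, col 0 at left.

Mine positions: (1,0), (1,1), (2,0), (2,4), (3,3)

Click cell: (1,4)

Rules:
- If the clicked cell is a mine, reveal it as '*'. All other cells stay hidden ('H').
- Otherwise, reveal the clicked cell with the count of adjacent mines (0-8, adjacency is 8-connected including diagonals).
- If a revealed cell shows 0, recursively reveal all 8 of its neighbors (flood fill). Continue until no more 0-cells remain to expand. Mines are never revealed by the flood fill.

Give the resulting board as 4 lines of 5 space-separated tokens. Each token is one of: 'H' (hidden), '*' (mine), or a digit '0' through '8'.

H H H H H
H H H H 1
H H H H H
H H H H H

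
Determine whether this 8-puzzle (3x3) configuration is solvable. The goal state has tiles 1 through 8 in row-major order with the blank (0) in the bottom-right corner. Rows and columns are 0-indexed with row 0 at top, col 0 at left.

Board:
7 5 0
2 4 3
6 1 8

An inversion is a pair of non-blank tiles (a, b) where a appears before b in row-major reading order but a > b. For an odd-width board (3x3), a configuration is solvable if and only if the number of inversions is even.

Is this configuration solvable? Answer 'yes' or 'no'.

Inversions (pairs i<j in row-major order where tile[i] > tile[j] > 0): 15
15 is odd, so the puzzle is not solvable.

Answer: no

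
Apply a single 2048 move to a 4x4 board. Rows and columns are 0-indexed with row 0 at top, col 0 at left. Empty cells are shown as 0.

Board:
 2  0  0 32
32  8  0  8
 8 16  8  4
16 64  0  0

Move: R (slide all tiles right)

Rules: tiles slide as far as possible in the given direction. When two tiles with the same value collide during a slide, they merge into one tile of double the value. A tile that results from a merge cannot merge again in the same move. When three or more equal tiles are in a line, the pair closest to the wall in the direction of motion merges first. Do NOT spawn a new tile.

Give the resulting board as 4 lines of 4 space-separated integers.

Answer:  0  0  2 32
 0  0 32 16
 8 16  8  4
 0  0 16 64

Derivation:
Slide right:
row 0: [2, 0, 0, 32] -> [0, 0, 2, 32]
row 1: [32, 8, 0, 8] -> [0, 0, 32, 16]
row 2: [8, 16, 8, 4] -> [8, 16, 8, 4]
row 3: [16, 64, 0, 0] -> [0, 0, 16, 64]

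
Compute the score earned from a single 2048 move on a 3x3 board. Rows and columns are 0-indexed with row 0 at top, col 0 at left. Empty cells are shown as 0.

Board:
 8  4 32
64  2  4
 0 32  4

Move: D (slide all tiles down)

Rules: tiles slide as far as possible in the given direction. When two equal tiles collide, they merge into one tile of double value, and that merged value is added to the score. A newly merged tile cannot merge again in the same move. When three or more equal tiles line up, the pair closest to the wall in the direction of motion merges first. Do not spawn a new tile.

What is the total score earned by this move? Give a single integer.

Answer: 8

Derivation:
Slide down:
col 0: [8, 64, 0] -> [0, 8, 64]  score +0 (running 0)
col 1: [4, 2, 32] -> [4, 2, 32]  score +0 (running 0)
col 2: [32, 4, 4] -> [0, 32, 8]  score +8 (running 8)
Board after move:
 0  4  0
 8  2 32
64 32  8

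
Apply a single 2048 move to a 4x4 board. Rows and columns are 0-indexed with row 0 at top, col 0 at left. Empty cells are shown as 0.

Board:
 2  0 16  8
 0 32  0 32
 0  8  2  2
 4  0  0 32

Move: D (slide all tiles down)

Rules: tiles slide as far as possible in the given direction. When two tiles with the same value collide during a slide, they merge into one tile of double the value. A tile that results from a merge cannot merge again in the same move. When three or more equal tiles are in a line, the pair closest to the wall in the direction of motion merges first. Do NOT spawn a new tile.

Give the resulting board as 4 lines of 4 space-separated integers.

Answer:  0  0  0  8
 0  0  0 32
 2 32 16  2
 4  8  2 32

Derivation:
Slide down:
col 0: [2, 0, 0, 4] -> [0, 0, 2, 4]
col 1: [0, 32, 8, 0] -> [0, 0, 32, 8]
col 2: [16, 0, 2, 0] -> [0, 0, 16, 2]
col 3: [8, 32, 2, 32] -> [8, 32, 2, 32]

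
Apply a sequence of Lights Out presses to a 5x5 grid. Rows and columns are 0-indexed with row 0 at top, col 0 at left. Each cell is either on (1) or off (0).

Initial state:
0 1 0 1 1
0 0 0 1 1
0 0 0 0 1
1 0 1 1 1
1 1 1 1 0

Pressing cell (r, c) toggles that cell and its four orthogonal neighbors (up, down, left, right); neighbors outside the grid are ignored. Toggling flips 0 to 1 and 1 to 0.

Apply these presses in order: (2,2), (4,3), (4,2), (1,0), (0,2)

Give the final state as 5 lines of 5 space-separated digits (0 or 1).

Answer: 1 0 1 0 1
1 1 0 1 1
1 1 1 1 1
1 0 1 0 1
1 0 1 1 1

Derivation:
After press 1 at (2,2):
0 1 0 1 1
0 0 1 1 1
0 1 1 1 1
1 0 0 1 1
1 1 1 1 0

After press 2 at (4,3):
0 1 0 1 1
0 0 1 1 1
0 1 1 1 1
1 0 0 0 1
1 1 0 0 1

After press 3 at (4,2):
0 1 0 1 1
0 0 1 1 1
0 1 1 1 1
1 0 1 0 1
1 0 1 1 1

After press 4 at (1,0):
1 1 0 1 1
1 1 1 1 1
1 1 1 1 1
1 0 1 0 1
1 0 1 1 1

After press 5 at (0,2):
1 0 1 0 1
1 1 0 1 1
1 1 1 1 1
1 0 1 0 1
1 0 1 1 1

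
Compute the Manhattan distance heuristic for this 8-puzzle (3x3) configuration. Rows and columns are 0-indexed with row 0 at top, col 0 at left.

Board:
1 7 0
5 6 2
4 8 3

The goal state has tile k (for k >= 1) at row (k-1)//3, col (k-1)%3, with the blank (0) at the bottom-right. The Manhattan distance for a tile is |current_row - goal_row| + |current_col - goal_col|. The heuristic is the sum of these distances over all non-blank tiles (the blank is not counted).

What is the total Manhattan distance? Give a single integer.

Answer: 10

Derivation:
Tile 1: (0,0)->(0,0) = 0
Tile 7: (0,1)->(2,0) = 3
Tile 5: (1,0)->(1,1) = 1
Tile 6: (1,1)->(1,2) = 1
Tile 2: (1,2)->(0,1) = 2
Tile 4: (2,0)->(1,0) = 1
Tile 8: (2,1)->(2,1) = 0
Tile 3: (2,2)->(0,2) = 2
Sum: 0 + 3 + 1 + 1 + 2 + 1 + 0 + 2 = 10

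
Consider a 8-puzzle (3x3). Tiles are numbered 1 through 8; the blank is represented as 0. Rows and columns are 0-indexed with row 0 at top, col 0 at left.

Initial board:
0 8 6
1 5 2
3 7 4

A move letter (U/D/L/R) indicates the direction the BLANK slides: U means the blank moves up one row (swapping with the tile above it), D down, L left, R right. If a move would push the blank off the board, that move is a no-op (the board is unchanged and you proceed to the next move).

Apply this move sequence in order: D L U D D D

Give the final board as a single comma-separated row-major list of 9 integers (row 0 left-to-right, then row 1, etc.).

After move 1 (D):
1 8 6
0 5 2
3 7 4

After move 2 (L):
1 8 6
0 5 2
3 7 4

After move 3 (U):
0 8 6
1 5 2
3 7 4

After move 4 (D):
1 8 6
0 5 2
3 7 4

After move 5 (D):
1 8 6
3 5 2
0 7 4

After move 6 (D):
1 8 6
3 5 2
0 7 4

Answer: 1, 8, 6, 3, 5, 2, 0, 7, 4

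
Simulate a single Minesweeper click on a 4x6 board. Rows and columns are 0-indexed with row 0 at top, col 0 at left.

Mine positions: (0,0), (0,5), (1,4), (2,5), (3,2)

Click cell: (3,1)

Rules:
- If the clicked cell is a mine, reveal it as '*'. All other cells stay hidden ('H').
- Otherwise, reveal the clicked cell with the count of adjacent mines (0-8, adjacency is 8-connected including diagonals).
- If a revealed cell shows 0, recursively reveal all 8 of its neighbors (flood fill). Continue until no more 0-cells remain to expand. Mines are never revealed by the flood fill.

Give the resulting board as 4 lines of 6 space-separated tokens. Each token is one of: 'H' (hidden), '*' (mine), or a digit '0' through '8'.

H H H H H H
H H H H H H
H H H H H H
H 1 H H H H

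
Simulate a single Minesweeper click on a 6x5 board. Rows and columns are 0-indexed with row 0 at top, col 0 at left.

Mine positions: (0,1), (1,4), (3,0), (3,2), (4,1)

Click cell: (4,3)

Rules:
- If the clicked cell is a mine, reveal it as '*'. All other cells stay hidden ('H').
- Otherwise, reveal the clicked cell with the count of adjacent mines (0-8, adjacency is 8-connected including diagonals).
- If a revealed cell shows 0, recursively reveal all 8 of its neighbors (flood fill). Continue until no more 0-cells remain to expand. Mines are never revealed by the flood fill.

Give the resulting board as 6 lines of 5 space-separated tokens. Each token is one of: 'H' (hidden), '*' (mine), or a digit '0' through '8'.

H H H H H
H H H H H
H H H H H
H H H H H
H H H 1 H
H H H H H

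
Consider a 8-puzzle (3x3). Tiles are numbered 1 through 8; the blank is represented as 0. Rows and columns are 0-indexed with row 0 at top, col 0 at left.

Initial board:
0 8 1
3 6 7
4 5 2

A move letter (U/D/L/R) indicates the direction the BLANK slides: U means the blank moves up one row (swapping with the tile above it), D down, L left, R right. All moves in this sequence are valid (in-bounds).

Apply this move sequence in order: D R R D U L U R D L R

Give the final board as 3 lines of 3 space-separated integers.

Answer: 3 1 7
6 8 0
4 5 2

Derivation:
After move 1 (D):
3 8 1
0 6 7
4 5 2

After move 2 (R):
3 8 1
6 0 7
4 5 2

After move 3 (R):
3 8 1
6 7 0
4 5 2

After move 4 (D):
3 8 1
6 7 2
4 5 0

After move 5 (U):
3 8 1
6 7 0
4 5 2

After move 6 (L):
3 8 1
6 0 7
4 5 2

After move 7 (U):
3 0 1
6 8 7
4 5 2

After move 8 (R):
3 1 0
6 8 7
4 5 2

After move 9 (D):
3 1 7
6 8 0
4 5 2

After move 10 (L):
3 1 7
6 0 8
4 5 2

After move 11 (R):
3 1 7
6 8 0
4 5 2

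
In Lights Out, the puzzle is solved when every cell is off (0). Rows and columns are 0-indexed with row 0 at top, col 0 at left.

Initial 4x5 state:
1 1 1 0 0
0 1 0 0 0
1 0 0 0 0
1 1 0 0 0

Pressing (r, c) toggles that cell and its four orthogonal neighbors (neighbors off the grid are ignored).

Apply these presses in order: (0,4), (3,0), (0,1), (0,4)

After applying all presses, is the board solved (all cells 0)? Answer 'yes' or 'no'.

Answer: yes

Derivation:
After press 1 at (0,4):
1 1 1 1 1
0 1 0 0 1
1 0 0 0 0
1 1 0 0 0

After press 2 at (3,0):
1 1 1 1 1
0 1 0 0 1
0 0 0 0 0
0 0 0 0 0

After press 3 at (0,1):
0 0 0 1 1
0 0 0 0 1
0 0 0 0 0
0 0 0 0 0

After press 4 at (0,4):
0 0 0 0 0
0 0 0 0 0
0 0 0 0 0
0 0 0 0 0

Lights still on: 0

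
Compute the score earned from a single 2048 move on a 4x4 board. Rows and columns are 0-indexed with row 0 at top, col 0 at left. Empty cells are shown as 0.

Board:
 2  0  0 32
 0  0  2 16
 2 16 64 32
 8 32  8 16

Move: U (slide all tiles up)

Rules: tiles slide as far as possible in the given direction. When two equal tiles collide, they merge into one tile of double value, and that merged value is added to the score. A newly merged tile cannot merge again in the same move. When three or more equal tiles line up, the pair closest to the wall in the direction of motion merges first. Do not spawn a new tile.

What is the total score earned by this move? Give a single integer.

Answer: 4

Derivation:
Slide up:
col 0: [2, 0, 2, 8] -> [4, 8, 0, 0]  score +4 (running 4)
col 1: [0, 0, 16, 32] -> [16, 32, 0, 0]  score +0 (running 4)
col 2: [0, 2, 64, 8] -> [2, 64, 8, 0]  score +0 (running 4)
col 3: [32, 16, 32, 16] -> [32, 16, 32, 16]  score +0 (running 4)
Board after move:
 4 16  2 32
 8 32 64 16
 0  0  8 32
 0  0  0 16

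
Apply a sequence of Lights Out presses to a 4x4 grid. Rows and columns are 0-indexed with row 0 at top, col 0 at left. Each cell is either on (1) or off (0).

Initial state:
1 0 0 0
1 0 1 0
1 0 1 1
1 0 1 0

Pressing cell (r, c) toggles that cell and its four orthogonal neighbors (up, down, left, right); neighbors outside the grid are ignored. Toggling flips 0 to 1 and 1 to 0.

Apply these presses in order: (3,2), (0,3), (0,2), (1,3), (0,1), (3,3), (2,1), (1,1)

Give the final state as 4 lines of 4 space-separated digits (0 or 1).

After press 1 at (3,2):
1 0 0 0
1 0 1 0
1 0 0 1
1 1 0 1

After press 2 at (0,3):
1 0 1 1
1 0 1 1
1 0 0 1
1 1 0 1

After press 3 at (0,2):
1 1 0 0
1 0 0 1
1 0 0 1
1 1 0 1

After press 4 at (1,3):
1 1 0 1
1 0 1 0
1 0 0 0
1 1 0 1

After press 5 at (0,1):
0 0 1 1
1 1 1 0
1 0 0 0
1 1 0 1

After press 6 at (3,3):
0 0 1 1
1 1 1 0
1 0 0 1
1 1 1 0

After press 7 at (2,1):
0 0 1 1
1 0 1 0
0 1 1 1
1 0 1 0

After press 8 at (1,1):
0 1 1 1
0 1 0 0
0 0 1 1
1 0 1 0

Answer: 0 1 1 1
0 1 0 0
0 0 1 1
1 0 1 0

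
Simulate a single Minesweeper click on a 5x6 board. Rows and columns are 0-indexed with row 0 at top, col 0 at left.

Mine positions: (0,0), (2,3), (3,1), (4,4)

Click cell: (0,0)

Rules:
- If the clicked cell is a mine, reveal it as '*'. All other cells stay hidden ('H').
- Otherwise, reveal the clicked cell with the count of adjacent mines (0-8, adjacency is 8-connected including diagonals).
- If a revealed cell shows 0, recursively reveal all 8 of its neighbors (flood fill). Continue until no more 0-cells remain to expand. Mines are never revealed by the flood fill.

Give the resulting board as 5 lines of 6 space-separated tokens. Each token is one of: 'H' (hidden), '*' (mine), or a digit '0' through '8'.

* H H H H H
H H H H H H
H H H H H H
H H H H H H
H H H H H H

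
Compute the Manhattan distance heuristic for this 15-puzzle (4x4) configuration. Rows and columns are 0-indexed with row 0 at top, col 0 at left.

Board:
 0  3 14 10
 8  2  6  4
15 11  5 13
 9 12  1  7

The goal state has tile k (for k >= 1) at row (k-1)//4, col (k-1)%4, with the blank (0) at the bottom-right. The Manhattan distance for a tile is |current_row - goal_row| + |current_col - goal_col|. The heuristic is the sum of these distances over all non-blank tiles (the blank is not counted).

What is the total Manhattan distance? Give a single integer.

Tile 3: (0,1)->(0,2) = 1
Tile 14: (0,2)->(3,1) = 4
Tile 10: (0,3)->(2,1) = 4
Tile 8: (1,0)->(1,3) = 3
Tile 2: (1,1)->(0,1) = 1
Tile 6: (1,2)->(1,1) = 1
Tile 4: (1,3)->(0,3) = 1
Tile 15: (2,0)->(3,2) = 3
Tile 11: (2,1)->(2,2) = 1
Tile 5: (2,2)->(1,0) = 3
Tile 13: (2,3)->(3,0) = 4
Tile 9: (3,0)->(2,0) = 1
Tile 12: (3,1)->(2,3) = 3
Tile 1: (3,2)->(0,0) = 5
Tile 7: (3,3)->(1,2) = 3
Sum: 1 + 4 + 4 + 3 + 1 + 1 + 1 + 3 + 1 + 3 + 4 + 1 + 3 + 5 + 3 = 38

Answer: 38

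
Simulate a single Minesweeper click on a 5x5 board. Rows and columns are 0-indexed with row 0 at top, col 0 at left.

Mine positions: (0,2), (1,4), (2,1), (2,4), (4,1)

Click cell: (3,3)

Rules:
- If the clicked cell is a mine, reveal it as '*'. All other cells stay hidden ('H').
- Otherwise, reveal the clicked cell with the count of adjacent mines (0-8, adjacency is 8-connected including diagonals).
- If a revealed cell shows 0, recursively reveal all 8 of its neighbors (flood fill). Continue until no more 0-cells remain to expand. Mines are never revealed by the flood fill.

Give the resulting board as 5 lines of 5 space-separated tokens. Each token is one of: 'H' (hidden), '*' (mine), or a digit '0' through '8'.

H H H H H
H H H H H
H H H H H
H H H 1 H
H H H H H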